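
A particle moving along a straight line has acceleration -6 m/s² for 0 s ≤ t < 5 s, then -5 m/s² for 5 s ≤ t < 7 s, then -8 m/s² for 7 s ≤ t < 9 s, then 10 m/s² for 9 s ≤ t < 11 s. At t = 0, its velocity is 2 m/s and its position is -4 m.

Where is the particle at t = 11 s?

-315 m

On each constant-a segment, Δv = aΔt and Δx = v₀Δt + ½aΔt²; chain segment to segment.
0–5 s: v starts 2 m/s; Δx = 2·5 + ½·-6·5² = -65 m; v ends -28 m/s.
5–7 s: v starts -28 m/s; Δx = -28·2 + ½·-5·2² = -66 m; v ends -38 m/s.
7–9 s: v starts -38 m/s; Δx = -38·2 + ½·-8·2² = -92 m; v ends -54 m/s.
9–11 s: v starts -54 m/s; Δx = -54·2 + ½·10·2² = -88 m; v ends -34 m/s.
x(11) = -4 + Σ Δx = -315 m.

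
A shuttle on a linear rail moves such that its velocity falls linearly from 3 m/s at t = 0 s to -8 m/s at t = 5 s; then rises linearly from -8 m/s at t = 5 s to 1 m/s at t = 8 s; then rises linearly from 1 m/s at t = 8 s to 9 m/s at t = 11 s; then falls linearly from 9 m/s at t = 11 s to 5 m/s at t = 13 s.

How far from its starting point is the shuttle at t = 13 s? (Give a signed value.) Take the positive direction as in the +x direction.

Displacement is the signed area under the v-t curve.
0–5 s: ½(3 + -8)(5) = -12.5 m
5–8 s: ½(-8 + 1)(3) = -10.5 m
8–11 s: ½(1 + 9)(3) = 15 m
11–13 s: ½(9 + 5)(2) = 14 m
Net displacement = 6 m

6 m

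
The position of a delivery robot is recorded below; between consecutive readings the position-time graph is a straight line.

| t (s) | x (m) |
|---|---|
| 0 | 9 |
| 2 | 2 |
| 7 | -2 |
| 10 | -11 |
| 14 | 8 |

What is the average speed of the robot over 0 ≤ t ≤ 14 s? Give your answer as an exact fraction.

Average speed = (total path length)/(elapsed time); on a piecewise-linear x-t graph the path length is Σ|Δx|.
0–2 s: |Δx| = |2 − 9| = 7 m
2–7 s: |Δx| = |-2 − 2| = 4 m
7–10 s: |Δx| = |-11 − -2| = 9 m
10–14 s: |Δx| = |8 − -11| = 19 m
Total path = 39 m; average speed = 39/14 = 39/14 m/s.

39/14 m/s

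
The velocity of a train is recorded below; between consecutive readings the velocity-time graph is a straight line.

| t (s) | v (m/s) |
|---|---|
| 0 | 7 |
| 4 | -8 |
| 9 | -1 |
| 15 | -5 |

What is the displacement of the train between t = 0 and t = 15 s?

Net displacement equals the area under the velocity-time graph (areas below the axis count negative).
0–4 s: ½(7 + -8)(4) = -2 m
4–9 s: ½(-8 + -1)(5) = -22.5 m
9–15 s: ½(-1 + -5)(6) = -18 m
Net displacement = -42.5 m

-42.5 m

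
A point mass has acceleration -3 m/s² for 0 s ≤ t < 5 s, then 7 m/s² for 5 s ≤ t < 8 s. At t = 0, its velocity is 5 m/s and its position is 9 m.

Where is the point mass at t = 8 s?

On each constant-a segment, Δv = aΔt and Δx = v₀Δt + ½aΔt²; chain segment to segment.
0–5 s: v starts 5 m/s; Δx = 5·5 + ½·-3·5² = -12.5 m; v ends -10 m/s.
5–8 s: v starts -10 m/s; Δx = -10·3 + ½·7·3² = 1.5 m; v ends 11 m/s.
x(8) = 9 + Σ Δx = -2 m.

-2 m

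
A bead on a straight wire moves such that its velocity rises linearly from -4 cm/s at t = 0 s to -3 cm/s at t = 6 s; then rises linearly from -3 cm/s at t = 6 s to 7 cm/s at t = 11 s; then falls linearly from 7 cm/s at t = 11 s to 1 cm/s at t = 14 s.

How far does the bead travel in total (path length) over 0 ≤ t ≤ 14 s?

47.5 cm

Total distance travelled is ∫|v| dt — sum the magnitudes of each area piece.
0–6 s: |½(-4 + -3)(6)| = 21 cm
6–11 s: v = 0 at t = 7.5 s; triangle areas 2.25 + 12.25 = 14.5 cm
11–14 s: |½(7 + 1)(3)| = 12 cm
Total distance = 47.5 cm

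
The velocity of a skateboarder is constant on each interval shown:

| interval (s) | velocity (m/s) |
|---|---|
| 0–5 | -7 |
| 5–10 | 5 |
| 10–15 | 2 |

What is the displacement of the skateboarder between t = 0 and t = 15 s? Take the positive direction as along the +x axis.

0 m

Net displacement equals the area under the velocity-time graph (areas below the axis count negative).
0–5 s: -7 × 5 = -35 m
5–10 s: 5 × 5 = 25 m
10–15 s: 2 × 5 = 10 m
Net displacement = 0 m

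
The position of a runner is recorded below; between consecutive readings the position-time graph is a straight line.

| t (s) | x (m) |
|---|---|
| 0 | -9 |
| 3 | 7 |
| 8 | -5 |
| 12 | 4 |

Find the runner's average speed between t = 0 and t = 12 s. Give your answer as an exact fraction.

Average speed = (total path length)/(elapsed time); on a piecewise-linear x-t graph the path length is Σ|Δx|.
0–3 s: |Δx| = |7 − -9| = 16 m
3–8 s: |Δx| = |-5 − 7| = 12 m
8–12 s: |Δx| = |4 − -5| = 9 m
Total path = 37 m; average speed = 37/12 = 37/12 m/s.

37/12 m/s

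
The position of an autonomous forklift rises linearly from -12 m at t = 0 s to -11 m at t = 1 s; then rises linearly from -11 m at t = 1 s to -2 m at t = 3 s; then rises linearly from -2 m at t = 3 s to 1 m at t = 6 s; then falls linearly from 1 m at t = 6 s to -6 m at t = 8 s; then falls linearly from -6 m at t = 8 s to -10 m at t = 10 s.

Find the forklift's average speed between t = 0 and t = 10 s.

2.4 m/s

Average speed = (total path length)/(elapsed time); on a piecewise-linear x-t graph the path length is Σ|Δx|.
0–1 s: |Δx| = |-11 − -12| = 1 m
1–3 s: |Δx| = |-2 − -11| = 9 m
3–6 s: |Δx| = |1 − -2| = 3 m
6–8 s: |Δx| = |-6 − 1| = 7 m
8–10 s: |Δx| = |-10 − -6| = 4 m
Total path = 24 m; average speed = 24/10 = 2.4 m/s.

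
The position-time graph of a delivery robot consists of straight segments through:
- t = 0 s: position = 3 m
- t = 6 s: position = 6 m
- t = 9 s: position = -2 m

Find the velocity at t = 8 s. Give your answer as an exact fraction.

-8/3 m/s

Velocity is the slope of the x-t graph on 6–9 s: (-2 − 6)/(9 − 6) = -8/3 m/s.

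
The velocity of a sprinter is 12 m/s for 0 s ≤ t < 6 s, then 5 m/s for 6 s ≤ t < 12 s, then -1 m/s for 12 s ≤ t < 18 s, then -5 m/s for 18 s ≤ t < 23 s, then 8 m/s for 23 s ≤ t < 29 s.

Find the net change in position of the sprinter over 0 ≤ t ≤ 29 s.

Displacement is the signed area under the v-t curve.
0–6 s: 12 × 6 = 72 m
6–12 s: 5 × 6 = 30 m
12–18 s: -1 × 6 = -6 m
18–23 s: -5 × 5 = -25 m
23–29 s: 8 × 6 = 48 m
Net displacement = 119 m

119 m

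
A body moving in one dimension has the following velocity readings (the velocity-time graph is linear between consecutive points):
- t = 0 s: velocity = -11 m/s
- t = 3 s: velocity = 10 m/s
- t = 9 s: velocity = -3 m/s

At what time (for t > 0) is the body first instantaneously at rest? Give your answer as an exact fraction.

t = 11/7 s

v changes sign on 0–3 s (from -11 to 10); the graph is linear there, so v = 0 at t = 0 + (11)·(3 − 0)/(10 − -11) = 11/7 s.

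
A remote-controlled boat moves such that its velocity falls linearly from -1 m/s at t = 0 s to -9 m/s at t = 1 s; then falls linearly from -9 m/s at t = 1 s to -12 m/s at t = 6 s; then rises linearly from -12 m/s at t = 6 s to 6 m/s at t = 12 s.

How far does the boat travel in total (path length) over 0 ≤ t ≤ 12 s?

Total distance travelled is ∫|v| dt — sum the magnitudes of each area piece.
0–1 s: |½(-1 + -9)(1)| = 5 m
1–6 s: |½(-9 + -12)(5)| = 52.5 m
6–12 s: v = 0 at t = 10 s; triangle areas 24 + 6 = 30 m
Total distance = 87.5 m

87.5 m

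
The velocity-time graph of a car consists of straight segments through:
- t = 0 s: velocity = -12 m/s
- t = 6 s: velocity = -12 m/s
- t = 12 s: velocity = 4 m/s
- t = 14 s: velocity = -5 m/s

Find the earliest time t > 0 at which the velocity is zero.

v changes sign on 6–12 s (from -12 to 4); the graph is linear there, so v = 0 at t = 6 + (12)·(12 − 6)/(4 − -12) = 10.5 s.

t = 10.5 s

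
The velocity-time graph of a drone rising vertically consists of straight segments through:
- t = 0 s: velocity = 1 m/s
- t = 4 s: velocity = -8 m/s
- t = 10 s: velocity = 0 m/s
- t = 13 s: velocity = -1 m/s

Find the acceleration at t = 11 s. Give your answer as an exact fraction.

-1/3 m/s²

Acceleration is the slope of the v-t graph on 10–13 s: (-1 − 0)/(13 − 10) = -1/3 m/s².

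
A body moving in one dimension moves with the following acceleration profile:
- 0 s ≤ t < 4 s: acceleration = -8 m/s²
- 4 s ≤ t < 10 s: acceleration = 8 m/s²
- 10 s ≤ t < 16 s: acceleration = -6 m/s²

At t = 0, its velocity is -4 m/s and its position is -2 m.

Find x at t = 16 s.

-190 m

On each constant-a segment, Δv = aΔt and Δx = v₀Δt + ½aΔt²; chain segment to segment.
0–4 s: v starts -4 m/s; Δx = -4·4 + ½·-8·4² = -80 m; v ends -36 m/s.
4–10 s: v starts -36 m/s; Δx = -36·6 + ½·8·6² = -72 m; v ends 12 m/s.
10–16 s: v starts 12 m/s; Δx = 12·6 + ½·-6·6² = -36 m; v ends -24 m/s.
x(16) = -2 + Σ Δx = -190 m.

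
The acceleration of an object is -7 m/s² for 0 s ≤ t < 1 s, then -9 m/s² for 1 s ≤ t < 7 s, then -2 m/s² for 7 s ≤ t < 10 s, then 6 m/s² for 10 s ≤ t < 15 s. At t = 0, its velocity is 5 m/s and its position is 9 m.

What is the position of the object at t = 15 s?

On each constant-a segment, Δv = aΔt and Δx = v₀Δt + ½aΔt²; chain segment to segment.
0–1 s: v starts 5 m/s; Δx = 5·1 + ½·-7·1² = 1.5 m; v ends -2 m/s.
1–7 s: v starts -2 m/s; Δx = -2·6 + ½·-9·6² = -174 m; v ends -56 m/s.
7–10 s: v starts -56 m/s; Δx = -56·3 + ½·-2·3² = -177 m; v ends -62 m/s.
10–15 s: v starts -62 m/s; Δx = -62·5 + ½·6·5² = -235 m; v ends -32 m/s.
x(15) = 9 + Σ Δx = -575.5 m.

-575.5 m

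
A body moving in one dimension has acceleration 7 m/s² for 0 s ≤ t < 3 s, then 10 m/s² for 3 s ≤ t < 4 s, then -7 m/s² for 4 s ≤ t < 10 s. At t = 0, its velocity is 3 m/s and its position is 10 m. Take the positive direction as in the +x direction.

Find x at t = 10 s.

157.5 m

On each constant-a segment, Δv = aΔt and Δx = v₀Δt + ½aΔt²; chain segment to segment.
0–3 s: v starts 3 m/s; Δx = 3·3 + ½·7·3² = 40.5 m; v ends 24 m/s.
3–4 s: v starts 24 m/s; Δx = 24·1 + ½·10·1² = 29 m; v ends 34 m/s.
4–10 s: v starts 34 m/s; Δx = 34·6 + ½·-7·6² = 78 m; v ends -8 m/s.
x(10) = 10 + Σ Δx = 157.5 m.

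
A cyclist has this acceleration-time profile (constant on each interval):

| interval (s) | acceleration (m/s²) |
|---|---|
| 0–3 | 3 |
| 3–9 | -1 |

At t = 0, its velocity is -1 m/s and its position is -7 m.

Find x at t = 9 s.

On each constant-a segment, Δv = aΔt and Δx = v₀Δt + ½aΔt²; chain segment to segment.
0–3 s: v starts -1 m/s; Δx = -1·3 + ½·3·3² = 10.5 m; v ends 8 m/s.
3–9 s: v starts 8 m/s; Δx = 8·6 + ½·-1·6² = 30 m; v ends 2 m/s.
x(9) = -7 + Σ Δx = 33.5 m.

33.5 m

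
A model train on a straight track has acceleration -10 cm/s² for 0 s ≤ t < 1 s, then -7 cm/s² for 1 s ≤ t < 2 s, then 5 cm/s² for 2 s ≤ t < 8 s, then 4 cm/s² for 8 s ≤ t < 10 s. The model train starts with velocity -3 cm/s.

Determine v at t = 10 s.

Δv equals the area under the a-t graph; then v = v₀ + Δv.
0–1 s: -10 × 1 = -10 cm/s
1–2 s: -7 × 1 = -7 cm/s
2–8 s: 5 × 6 = 30 cm/s
8–10 s: 4 × 2 = 8 cm/s
Δv = 21 cm/s, so v(10) = -3 + (21) = 18 cm/s.

18 cm/s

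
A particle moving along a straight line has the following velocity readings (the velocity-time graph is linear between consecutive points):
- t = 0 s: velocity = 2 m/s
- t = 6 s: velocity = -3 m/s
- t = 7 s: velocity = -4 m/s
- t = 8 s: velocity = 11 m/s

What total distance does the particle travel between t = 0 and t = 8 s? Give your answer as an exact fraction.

238/15 m

Total distance travelled is ∫|v| dt — sum the magnitudes of each area piece.
0–6 s: v = 0 at t = 2.4 s; triangle areas 2.4 + 5.4 = 7.8 m
6–7 s: |½(-3 + -4)(1)| = 3.5 m
7–8 s: v = 0 at t = 109/15 s; triangle areas 8/15 + 121/30 = 137/30 m
Total distance = 238/15 m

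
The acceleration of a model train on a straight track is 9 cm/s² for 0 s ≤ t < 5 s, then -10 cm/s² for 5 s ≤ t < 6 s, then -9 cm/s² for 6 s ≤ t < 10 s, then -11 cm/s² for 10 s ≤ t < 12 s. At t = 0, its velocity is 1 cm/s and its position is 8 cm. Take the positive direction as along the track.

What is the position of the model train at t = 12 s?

On each constant-a segment, Δv = aΔt and Δx = v₀Δt + ½aΔt²; chain segment to segment.
0–5 s: v starts 1 cm/s; Δx = 1·5 + ½·9·5² = 117.5 cm; v ends 46 cm/s.
5–6 s: v starts 46 cm/s; Δx = 46·1 + ½·-10·1² = 41 cm; v ends 36 cm/s.
6–10 s: v starts 36 cm/s; Δx = 36·4 + ½·-9·4² = 72 cm; v ends 0 cm/s.
10–12 s: v starts 0 cm/s; Δx = 0·2 + ½·-11·2² = -22 cm; v ends -22 cm/s.
x(12) = 8 + Σ Δx = 216.5 cm.

216.5 cm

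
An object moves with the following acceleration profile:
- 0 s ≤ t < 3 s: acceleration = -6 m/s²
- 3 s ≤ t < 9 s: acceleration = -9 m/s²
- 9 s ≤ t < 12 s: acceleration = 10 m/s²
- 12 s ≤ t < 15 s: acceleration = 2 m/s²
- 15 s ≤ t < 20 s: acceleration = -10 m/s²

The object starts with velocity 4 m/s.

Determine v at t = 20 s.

Δv equals the area under the a-t graph; then v = v₀ + Δv.
0–3 s: -6 × 3 = -18 m/s
3–9 s: -9 × 6 = -54 m/s
9–12 s: 10 × 3 = 30 m/s
12–15 s: 2 × 3 = 6 m/s
15–20 s: -10 × 5 = -50 m/s
Δv = -86 m/s, so v(20) = 4 + (-86) = -82 m/s.

-82 m/s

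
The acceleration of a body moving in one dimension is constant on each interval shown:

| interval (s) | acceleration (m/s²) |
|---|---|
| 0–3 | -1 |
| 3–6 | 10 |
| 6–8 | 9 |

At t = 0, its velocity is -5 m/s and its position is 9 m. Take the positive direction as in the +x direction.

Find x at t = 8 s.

72.5 m

On each constant-a segment, Δv = aΔt and Δx = v₀Δt + ½aΔt²; chain segment to segment.
0–3 s: v starts -5 m/s; Δx = -5·3 + ½·-1·3² = -19.5 m; v ends -8 m/s.
3–6 s: v starts -8 m/s; Δx = -8·3 + ½·10·3² = 21 m; v ends 22 m/s.
6–8 s: v starts 22 m/s; Δx = 22·2 + ½·9·2² = 62 m; v ends 40 m/s.
x(8) = 9 + Σ Δx = 72.5 m.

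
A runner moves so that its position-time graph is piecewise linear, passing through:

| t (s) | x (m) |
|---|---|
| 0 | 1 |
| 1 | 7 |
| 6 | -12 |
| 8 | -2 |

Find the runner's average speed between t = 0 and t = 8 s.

Average speed = (total path length)/(elapsed time); on a piecewise-linear x-t graph the path length is Σ|Δx|.
0–1 s: |Δx| = |7 − 1| = 6 m
1–6 s: |Δx| = |-12 − 7| = 19 m
6–8 s: |Δx| = |-2 − -12| = 10 m
Total path = 35 m; average speed = 35/8 = 4.375 m/s.

4.375 m/s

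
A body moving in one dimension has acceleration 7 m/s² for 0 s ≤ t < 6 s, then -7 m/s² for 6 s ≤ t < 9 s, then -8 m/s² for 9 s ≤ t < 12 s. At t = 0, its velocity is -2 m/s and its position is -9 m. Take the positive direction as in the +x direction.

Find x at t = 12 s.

On each constant-a segment, Δv = aΔt and Δx = v₀Δt + ½aΔt²; chain segment to segment.
0–6 s: v starts -2 m/s; Δx = -2·6 + ½·7·6² = 114 m; v ends 40 m/s.
6–9 s: v starts 40 m/s; Δx = 40·3 + ½·-7·3² = 88.5 m; v ends 19 m/s.
9–12 s: v starts 19 m/s; Δx = 19·3 + ½·-8·3² = 21 m; v ends -5 m/s.
x(12) = -9 + Σ Δx = 214.5 m.

214.5 m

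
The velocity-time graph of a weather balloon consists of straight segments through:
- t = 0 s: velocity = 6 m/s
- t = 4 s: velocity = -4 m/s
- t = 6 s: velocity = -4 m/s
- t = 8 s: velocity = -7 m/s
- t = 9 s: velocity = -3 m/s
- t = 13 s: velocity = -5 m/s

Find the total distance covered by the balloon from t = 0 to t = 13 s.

50.4 m

Distance (not displacement) is the total path length: add the absolute areas under v-t.
0–4 s: v = 0 at t = 2.4 s; triangle areas 7.2 + 3.2 = 10.4 m
4–6 s: |-4| × 2 = 8 m
6–8 s: |½(-4 + -7)(2)| = 11 m
8–9 s: |½(-7 + -3)(1)| = 5 m
9–13 s: |½(-3 + -5)(4)| = 16 m
Total distance = 50.4 m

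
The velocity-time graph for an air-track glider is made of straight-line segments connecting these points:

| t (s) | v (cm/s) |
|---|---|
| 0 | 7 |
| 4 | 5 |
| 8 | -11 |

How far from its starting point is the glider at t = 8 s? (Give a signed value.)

12 cm

Displacement is the signed area under the v-t curve.
0–4 s: ½(7 + 5)(4) = 24 cm
4–8 s: ½(5 + -11)(4) = -12 cm
Net displacement = 12 cm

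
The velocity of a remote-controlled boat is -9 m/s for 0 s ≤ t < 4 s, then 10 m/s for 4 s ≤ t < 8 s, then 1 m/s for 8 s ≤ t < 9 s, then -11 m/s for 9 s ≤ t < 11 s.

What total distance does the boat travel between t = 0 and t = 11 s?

Distance (not displacement) is the total path length: add the absolute areas under v-t.
0–4 s: |-9| × 4 = 36 m
4–8 s: |10| × 4 = 40 m
8–9 s: |1| × 1 = 1 m
9–11 s: |-11| × 2 = 22 m
Total distance = 99 m

99 m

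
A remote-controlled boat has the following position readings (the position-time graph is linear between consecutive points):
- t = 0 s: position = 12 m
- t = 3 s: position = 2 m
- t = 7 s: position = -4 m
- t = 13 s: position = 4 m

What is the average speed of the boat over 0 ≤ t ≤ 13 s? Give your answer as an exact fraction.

24/13 m/s

Average speed = (total path length)/(elapsed time); on a piecewise-linear x-t graph the path length is Σ|Δx|.
0–3 s: |Δx| = |2 − 12| = 10 m
3–7 s: |Δx| = |-4 − 2| = 6 m
7–13 s: |Δx| = |4 − -4| = 8 m
Total path = 24 m; average speed = 24/13 = 24/13 m/s.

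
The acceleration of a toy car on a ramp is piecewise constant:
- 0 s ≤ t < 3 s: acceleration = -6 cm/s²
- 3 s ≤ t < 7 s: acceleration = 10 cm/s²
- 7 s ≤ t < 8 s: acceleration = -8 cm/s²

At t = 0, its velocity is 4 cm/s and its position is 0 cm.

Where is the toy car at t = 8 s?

On each constant-a segment, Δv = aΔt and Δx = v₀Δt + ½aΔt²; chain segment to segment.
0–3 s: v starts 4 cm/s; Δx = 4·3 + ½·-6·3² = -15 cm; v ends -14 cm/s.
3–7 s: v starts -14 cm/s; Δx = -14·4 + ½·10·4² = 24 cm; v ends 26 cm/s.
7–8 s: v starts 26 cm/s; Δx = 26·1 + ½·-8·1² = 22 cm; v ends 18 cm/s.
x(8) = 0 + Σ Δx = 31 cm.

31 cm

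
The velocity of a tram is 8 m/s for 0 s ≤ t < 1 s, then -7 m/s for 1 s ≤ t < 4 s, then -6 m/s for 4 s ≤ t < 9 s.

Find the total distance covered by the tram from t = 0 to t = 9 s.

59 m

Distance (not displacement) is the total path length: add the absolute areas under v-t.
0–1 s: |8| × 1 = 8 m
1–4 s: |-7| × 3 = 21 m
4–9 s: |-6| × 5 = 30 m
Total distance = 59 m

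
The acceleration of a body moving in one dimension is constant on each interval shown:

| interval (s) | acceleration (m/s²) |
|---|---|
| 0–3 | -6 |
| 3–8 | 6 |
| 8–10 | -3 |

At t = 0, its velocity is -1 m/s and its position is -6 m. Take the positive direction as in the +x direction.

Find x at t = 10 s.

On each constant-a segment, Δv = aΔt and Δx = v₀Δt + ½aΔt²; chain segment to segment.
0–3 s: v starts -1 m/s; Δx = -1·3 + ½·-6·3² = -30 m; v ends -19 m/s.
3–8 s: v starts -19 m/s; Δx = -19·5 + ½·6·5² = -20 m; v ends 11 m/s.
8–10 s: v starts 11 m/s; Δx = 11·2 + ½·-3·2² = 16 m; v ends 5 m/s.
x(10) = -6 + Σ Δx = -40 m.

-40 m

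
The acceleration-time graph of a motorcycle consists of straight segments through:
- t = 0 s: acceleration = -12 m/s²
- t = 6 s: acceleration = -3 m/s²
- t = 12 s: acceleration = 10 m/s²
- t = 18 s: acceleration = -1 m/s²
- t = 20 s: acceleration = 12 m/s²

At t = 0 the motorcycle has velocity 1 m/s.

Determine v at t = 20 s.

Δv equals the area under the a-t graph; then v = v₀ + Δv.
0–6 s: ½(-12 + -3)(6) = -45 m/s
6–12 s: ½(-3 + 10)(6) = 21 m/s
12–18 s: ½(10 + -1)(6) = 27 m/s
18–20 s: ½(-1 + 12)(2) = 11 m/s
Δv = 14 m/s, so v(20) = 1 + (14) = 15 m/s.

15 m/s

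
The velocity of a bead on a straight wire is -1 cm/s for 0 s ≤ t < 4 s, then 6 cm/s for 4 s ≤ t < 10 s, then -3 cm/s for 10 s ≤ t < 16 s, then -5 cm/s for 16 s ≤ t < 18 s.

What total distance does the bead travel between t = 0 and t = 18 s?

Total distance travelled is ∫|v| dt — sum the magnitudes of each area piece.
0–4 s: |-1| × 4 = 4 cm
4–10 s: |6| × 6 = 36 cm
10–16 s: |-3| × 6 = 18 cm
16–18 s: |-5| × 2 = 10 cm
Total distance = 68 cm

68 cm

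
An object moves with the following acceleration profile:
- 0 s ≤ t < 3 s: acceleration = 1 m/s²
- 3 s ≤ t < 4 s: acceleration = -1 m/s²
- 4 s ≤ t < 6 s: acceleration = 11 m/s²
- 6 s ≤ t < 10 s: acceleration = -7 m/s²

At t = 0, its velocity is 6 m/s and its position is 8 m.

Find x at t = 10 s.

On each constant-a segment, Δv = aΔt and Δx = v₀Δt + ½aΔt²; chain segment to segment.
0–3 s: v starts 6 m/s; Δx = 6·3 + ½·1·3² = 22.5 m; v ends 9 m/s.
3–4 s: v starts 9 m/s; Δx = 9·1 + ½·-1·1² = 8.5 m; v ends 8 m/s.
4–6 s: v starts 8 m/s; Δx = 8·2 + ½·11·2² = 38 m; v ends 30 m/s.
6–10 s: v starts 30 m/s; Δx = 30·4 + ½·-7·4² = 64 m; v ends 2 m/s.
x(10) = 8 + Σ Δx = 141 m.

141 m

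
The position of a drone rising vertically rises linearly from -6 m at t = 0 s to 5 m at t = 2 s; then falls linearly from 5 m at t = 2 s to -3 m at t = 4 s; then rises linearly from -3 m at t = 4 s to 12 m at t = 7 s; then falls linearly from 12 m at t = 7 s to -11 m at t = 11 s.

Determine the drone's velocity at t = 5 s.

Velocity is the slope of the x-t graph on 4–7 s: (12 − -3)/(7 − 4) = 5 m/s.

5 m/s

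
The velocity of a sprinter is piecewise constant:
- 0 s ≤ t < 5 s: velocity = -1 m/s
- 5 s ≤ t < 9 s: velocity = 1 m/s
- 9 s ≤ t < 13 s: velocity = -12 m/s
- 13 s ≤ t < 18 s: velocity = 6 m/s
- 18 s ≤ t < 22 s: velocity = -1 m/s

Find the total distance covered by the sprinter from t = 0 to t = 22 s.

Distance (not displacement) is the total path length: add the absolute areas under v-t.
0–5 s: |-1| × 5 = 5 m
5–9 s: |1| × 4 = 4 m
9–13 s: |-12| × 4 = 48 m
13–18 s: |6| × 5 = 30 m
18–22 s: |-1| × 4 = 4 m
Total distance = 91 m

91 m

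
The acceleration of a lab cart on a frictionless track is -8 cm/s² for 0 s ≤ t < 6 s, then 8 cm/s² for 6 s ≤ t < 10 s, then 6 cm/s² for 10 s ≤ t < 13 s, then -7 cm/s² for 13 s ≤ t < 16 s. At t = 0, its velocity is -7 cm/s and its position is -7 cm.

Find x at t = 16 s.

-437.5 cm

On each constant-a segment, Δv = aΔt and Δx = v₀Δt + ½aΔt²; chain segment to segment.
0–6 s: v starts -7 cm/s; Δx = -7·6 + ½·-8·6² = -186 cm; v ends -55 cm/s.
6–10 s: v starts -55 cm/s; Δx = -55·4 + ½·8·4² = -156 cm; v ends -23 cm/s.
10–13 s: v starts -23 cm/s; Δx = -23·3 + ½·6·3² = -42 cm; v ends -5 cm/s.
13–16 s: v starts -5 cm/s; Δx = -5·3 + ½·-7·3² = -46.5 cm; v ends -26 cm/s.
x(16) = -7 + Σ Δx = -437.5 cm.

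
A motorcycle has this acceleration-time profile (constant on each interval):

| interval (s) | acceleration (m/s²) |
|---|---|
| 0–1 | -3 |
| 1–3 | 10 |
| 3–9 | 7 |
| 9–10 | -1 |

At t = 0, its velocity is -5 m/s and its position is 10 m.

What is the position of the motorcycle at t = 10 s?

On each constant-a segment, Δv = aΔt and Δx = v₀Δt + ½aΔt²; chain segment to segment.
0–1 s: v starts -5 m/s; Δx = -5·1 + ½·-3·1² = -6.5 m; v ends -8 m/s.
1–3 s: v starts -8 m/s; Δx = -8·2 + ½·10·2² = 4 m; v ends 12 m/s.
3–9 s: v starts 12 m/s; Δx = 12·6 + ½·7·6² = 198 m; v ends 54 m/s.
9–10 s: v starts 54 m/s; Δx = 54·1 + ½·-1·1² = 53.5 m; v ends 53 m/s.
x(10) = 10 + Σ Δx = 259 m.

259 m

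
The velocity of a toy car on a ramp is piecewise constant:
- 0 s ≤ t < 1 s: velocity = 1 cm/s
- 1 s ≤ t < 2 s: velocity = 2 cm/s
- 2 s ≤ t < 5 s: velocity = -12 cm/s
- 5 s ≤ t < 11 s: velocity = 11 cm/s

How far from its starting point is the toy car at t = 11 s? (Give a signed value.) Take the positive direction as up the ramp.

33 cm

Displacement is the signed area under the v-t curve.
0–1 s: 1 × 1 = 1 cm
1–2 s: 2 × 1 = 2 cm
2–5 s: -12 × 3 = -36 cm
5–11 s: 11 × 6 = 66 cm
Net displacement = 33 cm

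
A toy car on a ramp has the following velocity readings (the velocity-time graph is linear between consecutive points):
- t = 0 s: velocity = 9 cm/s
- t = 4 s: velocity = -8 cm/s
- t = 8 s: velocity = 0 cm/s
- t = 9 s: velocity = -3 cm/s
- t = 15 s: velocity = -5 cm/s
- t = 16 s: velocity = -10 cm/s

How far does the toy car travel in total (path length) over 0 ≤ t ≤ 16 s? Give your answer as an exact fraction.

Total distance travelled is ∫|v| dt — sum the magnitudes of each area piece.
0–4 s: v = 0 at t = 36/17 s; triangle areas 162/17 + 128/17 = 290/17 cm
4–8 s: |½(-8 + 0)(4)| = 16 cm
8–9 s: |½(0 + -3)(1)| = 1.5 cm
9–15 s: |½(-3 + -5)(6)| = 24 cm
15–16 s: |½(-5 + -10)(1)| = 7.5 cm
Total distance = 1123/17 cm

1123/17 cm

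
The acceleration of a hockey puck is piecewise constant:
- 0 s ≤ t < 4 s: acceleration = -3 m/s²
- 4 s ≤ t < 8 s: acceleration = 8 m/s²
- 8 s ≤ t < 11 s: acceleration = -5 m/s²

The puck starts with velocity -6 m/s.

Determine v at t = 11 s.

Δv equals the area under the a-t graph; then v = v₀ + Δv.
0–4 s: -3 × 4 = -12 m/s
4–8 s: 8 × 4 = 32 m/s
8–11 s: -5 × 3 = -15 m/s
Δv = 5 m/s, so v(11) = -6 + (5) = -1 m/s.

-1 m/s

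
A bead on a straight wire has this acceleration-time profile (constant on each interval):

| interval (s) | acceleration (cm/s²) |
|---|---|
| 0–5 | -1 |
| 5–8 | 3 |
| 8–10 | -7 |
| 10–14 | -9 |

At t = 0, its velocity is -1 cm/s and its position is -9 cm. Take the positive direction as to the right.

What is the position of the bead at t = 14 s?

On each constant-a segment, Δv = aΔt and Δx = v₀Δt + ½aΔt²; chain segment to segment.
0–5 s: v starts -1 cm/s; Δx = -1·5 + ½·-1·5² = -17.5 cm; v ends -6 cm/s.
5–8 s: v starts -6 cm/s; Δx = -6·3 + ½·3·3² = -4.5 cm; v ends 3 cm/s.
8–10 s: v starts 3 cm/s; Δx = 3·2 + ½·-7·2² = -8 cm; v ends -11 cm/s.
10–14 s: v starts -11 cm/s; Δx = -11·4 + ½·-9·4² = -116 cm; v ends -47 cm/s.
x(14) = -9 + Σ Δx = -155 cm.

-155 cm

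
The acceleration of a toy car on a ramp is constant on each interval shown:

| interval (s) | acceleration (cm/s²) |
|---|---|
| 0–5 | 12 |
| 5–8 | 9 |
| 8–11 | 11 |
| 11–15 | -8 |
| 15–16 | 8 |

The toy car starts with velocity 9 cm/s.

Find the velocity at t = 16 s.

105 cm/s

Δv equals the area under the a-t graph; then v = v₀ + Δv.
0–5 s: 12 × 5 = 60 cm/s
5–8 s: 9 × 3 = 27 cm/s
8–11 s: 11 × 3 = 33 cm/s
11–15 s: -8 × 4 = -32 cm/s
15–16 s: 8 × 1 = 8 cm/s
Δv = 96 cm/s, so v(16) = 9 + (96) = 105 cm/s.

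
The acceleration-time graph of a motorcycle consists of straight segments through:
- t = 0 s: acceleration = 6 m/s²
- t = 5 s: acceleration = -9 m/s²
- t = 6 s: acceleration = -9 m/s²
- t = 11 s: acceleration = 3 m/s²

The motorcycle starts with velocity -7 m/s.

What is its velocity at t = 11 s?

-38.5 m/s

Δv equals the area under the a-t graph; then v = v₀ + Δv.
0–5 s: ½(6 + -9)(5) = -7.5 m/s
5–6 s: -9 × 1 = -9 m/s
6–11 s: ½(-9 + 3)(5) = -15 m/s
Δv = -31.5 m/s, so v(11) = -7 + (-31.5) = -38.5 m/s.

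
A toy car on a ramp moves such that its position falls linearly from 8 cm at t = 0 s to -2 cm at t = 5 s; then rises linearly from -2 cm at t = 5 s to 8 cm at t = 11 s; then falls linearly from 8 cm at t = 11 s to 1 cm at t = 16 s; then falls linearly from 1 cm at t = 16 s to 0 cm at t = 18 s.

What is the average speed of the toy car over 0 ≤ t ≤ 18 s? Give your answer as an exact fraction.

14/9 cm/s

Average speed = (total path length)/(elapsed time); on a piecewise-linear x-t graph the path length is Σ|Δx|.
0–5 s: |Δx| = |-2 − 8| = 10 cm
5–11 s: |Δx| = |8 − -2| = 10 cm
11–16 s: |Δx| = |1 − 8| = 7 cm
16–18 s: |Δx| = |0 − 1| = 1 cm
Total path = 28 cm; average speed = 28/18 = 14/9 cm/s.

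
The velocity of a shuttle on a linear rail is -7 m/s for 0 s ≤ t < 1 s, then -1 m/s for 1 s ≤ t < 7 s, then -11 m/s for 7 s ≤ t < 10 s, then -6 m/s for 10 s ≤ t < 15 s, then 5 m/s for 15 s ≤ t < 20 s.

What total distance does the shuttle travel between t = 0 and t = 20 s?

Total distance travelled is ∫|v| dt — sum the magnitudes of each area piece.
0–1 s: |-7| × 1 = 7 m
1–7 s: |-1| × 6 = 6 m
7–10 s: |-11| × 3 = 33 m
10–15 s: |-6| × 5 = 30 m
15–20 s: |5| × 5 = 25 m
Total distance = 101 m

101 m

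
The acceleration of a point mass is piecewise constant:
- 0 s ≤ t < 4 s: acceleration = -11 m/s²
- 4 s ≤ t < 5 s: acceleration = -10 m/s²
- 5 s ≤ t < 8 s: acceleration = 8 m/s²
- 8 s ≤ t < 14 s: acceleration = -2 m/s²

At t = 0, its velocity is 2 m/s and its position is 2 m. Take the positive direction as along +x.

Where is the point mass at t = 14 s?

-449 m

On each constant-a segment, Δv = aΔt and Δx = v₀Δt + ½aΔt²; chain segment to segment.
0–4 s: v starts 2 m/s; Δx = 2·4 + ½·-11·4² = -80 m; v ends -42 m/s.
4–5 s: v starts -42 m/s; Δx = -42·1 + ½·-10·1² = -47 m; v ends -52 m/s.
5–8 s: v starts -52 m/s; Δx = -52·3 + ½·8·3² = -120 m; v ends -28 m/s.
8–14 s: v starts -28 m/s; Δx = -28·6 + ½·-2·6² = -204 m; v ends -40 m/s.
x(14) = 2 + Σ Δx = -449 m.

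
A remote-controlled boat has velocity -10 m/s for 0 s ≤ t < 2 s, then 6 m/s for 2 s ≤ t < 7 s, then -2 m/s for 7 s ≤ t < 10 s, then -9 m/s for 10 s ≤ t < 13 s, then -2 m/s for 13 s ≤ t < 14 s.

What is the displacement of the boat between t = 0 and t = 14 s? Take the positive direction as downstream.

Net displacement equals the area under the velocity-time graph (areas below the axis count negative).
0–2 s: -10 × 2 = -20 m
2–7 s: 6 × 5 = 30 m
7–10 s: -2 × 3 = -6 m
10–13 s: -9 × 3 = -27 m
13–14 s: -2 × 1 = -2 m
Net displacement = -25 m

-25 m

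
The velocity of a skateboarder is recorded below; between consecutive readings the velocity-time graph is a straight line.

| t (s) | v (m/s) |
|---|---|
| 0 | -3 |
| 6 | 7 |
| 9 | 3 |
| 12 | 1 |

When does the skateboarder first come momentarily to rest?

t = 1.8 s

v changes sign on 0–6 s (from -3 to 7); the graph is linear there, so v = 0 at t = 0 + (3)·(6 − 0)/(7 − -3) = 1.8 s.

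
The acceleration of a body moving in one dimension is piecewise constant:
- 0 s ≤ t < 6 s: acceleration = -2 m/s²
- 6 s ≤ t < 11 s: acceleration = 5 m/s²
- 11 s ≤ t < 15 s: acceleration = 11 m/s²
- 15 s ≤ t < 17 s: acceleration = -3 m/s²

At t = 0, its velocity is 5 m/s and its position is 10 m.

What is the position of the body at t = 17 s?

On each constant-a segment, Δv = aΔt and Δx = v₀Δt + ½aΔt²; chain segment to segment.
0–6 s: v starts 5 m/s; Δx = 5·6 + ½·-2·6² = -6 m; v ends -7 m/s.
6–11 s: v starts -7 m/s; Δx = -7·5 + ½·5·5² = 27.5 m; v ends 18 m/s.
11–15 s: v starts 18 m/s; Δx = 18·4 + ½·11·4² = 160 m; v ends 62 m/s.
15–17 s: v starts 62 m/s; Δx = 62·2 + ½·-3·2² = 118 m; v ends 56 m/s.
x(17) = 10 + Σ Δx = 309.5 m.

309.5 m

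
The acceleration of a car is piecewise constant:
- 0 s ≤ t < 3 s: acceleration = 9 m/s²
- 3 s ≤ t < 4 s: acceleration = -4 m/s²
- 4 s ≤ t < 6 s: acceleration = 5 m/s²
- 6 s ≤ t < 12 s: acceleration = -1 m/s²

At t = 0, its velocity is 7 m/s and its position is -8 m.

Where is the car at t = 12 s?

On each constant-a segment, Δv = aΔt and Δx = v₀Δt + ½aΔt²; chain segment to segment.
0–3 s: v starts 7 m/s; Δx = 7·3 + ½·9·3² = 61.5 m; v ends 34 m/s.
3–4 s: v starts 34 m/s; Δx = 34·1 + ½·-4·1² = 32 m; v ends 30 m/s.
4–6 s: v starts 30 m/s; Δx = 30·2 + ½·5·2² = 70 m; v ends 40 m/s.
6–12 s: v starts 40 m/s; Δx = 40·6 + ½·-1·6² = 222 m; v ends 34 m/s.
x(12) = -8 + Σ Δx = 377.5 m.

377.5 m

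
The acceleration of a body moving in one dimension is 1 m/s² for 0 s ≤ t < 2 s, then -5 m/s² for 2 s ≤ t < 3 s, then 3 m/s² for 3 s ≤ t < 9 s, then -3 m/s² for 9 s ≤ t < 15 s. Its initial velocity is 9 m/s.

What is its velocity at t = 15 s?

6 m/s

Δv equals the area under the a-t graph; then v = v₀ + Δv.
0–2 s: 1 × 2 = 2 m/s
2–3 s: -5 × 1 = -5 m/s
3–9 s: 3 × 6 = 18 m/s
9–15 s: -3 × 6 = -18 m/s
Δv = -3 m/s, so v(15) = 9 + (-3) = 6 m/s.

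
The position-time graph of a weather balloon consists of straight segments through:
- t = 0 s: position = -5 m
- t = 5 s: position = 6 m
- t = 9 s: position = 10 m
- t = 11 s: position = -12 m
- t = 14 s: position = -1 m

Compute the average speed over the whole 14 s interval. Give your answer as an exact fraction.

Average speed = (total path length)/(elapsed time); on a piecewise-linear x-t graph the path length is Σ|Δx|.
0–5 s: |Δx| = |6 − -5| = 11 m
5–9 s: |Δx| = |10 − 6| = 4 m
9–11 s: |Δx| = |-12 − 10| = 22 m
11–14 s: |Δx| = |-1 − -12| = 11 m
Total path = 48 m; average speed = 48/14 = 24/7 m/s.

24/7 m/s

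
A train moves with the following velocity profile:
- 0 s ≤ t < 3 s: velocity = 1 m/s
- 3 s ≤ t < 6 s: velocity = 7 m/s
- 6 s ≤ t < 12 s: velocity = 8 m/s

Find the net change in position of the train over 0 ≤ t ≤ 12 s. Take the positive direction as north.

Net displacement equals the area under the velocity-time graph (areas below the axis count negative).
0–3 s: 1 × 3 = 3 m
3–6 s: 7 × 3 = 21 m
6–12 s: 8 × 6 = 48 m
Net displacement = 72 m

72 m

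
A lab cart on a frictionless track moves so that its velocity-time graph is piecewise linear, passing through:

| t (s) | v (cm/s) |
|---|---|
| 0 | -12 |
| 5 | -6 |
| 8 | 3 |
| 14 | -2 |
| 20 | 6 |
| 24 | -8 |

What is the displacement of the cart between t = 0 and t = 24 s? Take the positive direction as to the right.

Displacement is the signed area under the v-t curve.
0–5 s: ½(-12 + -6)(5) = -45 cm
5–8 s: ½(-6 + 3)(3) = -4.5 cm
8–14 s: ½(3 + -2)(6) = 3 cm
14–20 s: ½(-2 + 6)(6) = 12 cm
20–24 s: ½(6 + -8)(4) = -4 cm
Net displacement = -38.5 cm

-38.5 cm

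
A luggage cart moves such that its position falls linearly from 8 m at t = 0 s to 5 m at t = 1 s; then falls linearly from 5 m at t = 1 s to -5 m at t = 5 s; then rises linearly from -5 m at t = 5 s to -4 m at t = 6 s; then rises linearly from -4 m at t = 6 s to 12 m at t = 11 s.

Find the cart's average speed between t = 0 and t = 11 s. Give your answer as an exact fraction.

30/11 m/s

Average speed = (total path length)/(elapsed time); on a piecewise-linear x-t graph the path length is Σ|Δx|.
0–1 s: |Δx| = |5 − 8| = 3 m
1–5 s: |Δx| = |-5 − 5| = 10 m
5–6 s: |Δx| = |-4 − -5| = 1 m
6–11 s: |Δx| = |12 − -4| = 16 m
Total path = 30 m; average speed = 30/11 = 30/11 m/s.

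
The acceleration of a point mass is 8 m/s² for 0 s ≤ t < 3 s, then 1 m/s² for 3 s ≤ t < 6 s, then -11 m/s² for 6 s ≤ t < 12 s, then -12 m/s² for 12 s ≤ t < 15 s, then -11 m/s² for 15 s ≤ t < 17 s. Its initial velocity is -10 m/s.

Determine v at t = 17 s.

-107 m/s

Δv equals the area under the a-t graph; then v = v₀ + Δv.
0–3 s: 8 × 3 = 24 m/s
3–6 s: 1 × 3 = 3 m/s
6–12 s: -11 × 6 = -66 m/s
12–15 s: -12 × 3 = -36 m/s
15–17 s: -11 × 2 = -22 m/s
Δv = -97 m/s, so v(17) = -10 + (-97) = -107 m/s.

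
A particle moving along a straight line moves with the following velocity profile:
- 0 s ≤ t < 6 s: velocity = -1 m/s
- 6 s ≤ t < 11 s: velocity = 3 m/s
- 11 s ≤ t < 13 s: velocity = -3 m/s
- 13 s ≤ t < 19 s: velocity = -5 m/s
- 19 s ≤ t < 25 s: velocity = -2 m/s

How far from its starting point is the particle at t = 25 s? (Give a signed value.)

Displacement is the signed area under the v-t curve.
0–6 s: -1 × 6 = -6 m
6–11 s: 3 × 5 = 15 m
11–13 s: -3 × 2 = -6 m
13–19 s: -5 × 6 = -30 m
19–25 s: -2 × 6 = -12 m
Net displacement = -39 m

-39 m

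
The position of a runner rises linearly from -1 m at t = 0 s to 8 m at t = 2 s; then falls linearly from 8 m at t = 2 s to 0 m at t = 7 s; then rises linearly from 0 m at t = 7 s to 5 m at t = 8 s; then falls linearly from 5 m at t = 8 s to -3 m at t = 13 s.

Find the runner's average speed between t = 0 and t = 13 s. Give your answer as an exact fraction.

Average speed = (total path length)/(elapsed time); on a piecewise-linear x-t graph the path length is Σ|Δx|.
0–2 s: |Δx| = |8 − -1| = 9 m
2–7 s: |Δx| = |0 − 8| = 8 m
7–8 s: |Δx| = |5 − 0| = 5 m
8–13 s: |Δx| = |-3 − 5| = 8 m
Total path = 30 m; average speed = 30/13 = 30/13 m/s.

30/13 m/s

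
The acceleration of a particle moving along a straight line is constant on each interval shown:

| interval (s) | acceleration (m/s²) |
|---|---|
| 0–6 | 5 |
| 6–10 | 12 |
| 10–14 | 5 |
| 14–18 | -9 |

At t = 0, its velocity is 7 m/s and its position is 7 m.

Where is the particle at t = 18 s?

1111 m

On each constant-a segment, Δv = aΔt and Δx = v₀Δt + ½aΔt²; chain segment to segment.
0–6 s: v starts 7 m/s; Δx = 7·6 + ½·5·6² = 132 m; v ends 37 m/s.
6–10 s: v starts 37 m/s; Δx = 37·4 + ½·12·4² = 244 m; v ends 85 m/s.
10–14 s: v starts 85 m/s; Δx = 85·4 + ½·5·4² = 380 m; v ends 105 m/s.
14–18 s: v starts 105 m/s; Δx = 105·4 + ½·-9·4² = 348 m; v ends 69 m/s.
x(18) = 7 + Σ Δx = 1111 m.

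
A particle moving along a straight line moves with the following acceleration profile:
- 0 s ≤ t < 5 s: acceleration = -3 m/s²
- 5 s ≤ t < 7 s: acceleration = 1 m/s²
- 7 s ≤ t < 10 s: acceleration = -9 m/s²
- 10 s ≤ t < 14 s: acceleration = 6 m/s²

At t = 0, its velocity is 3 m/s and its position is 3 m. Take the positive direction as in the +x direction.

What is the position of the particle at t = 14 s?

On each constant-a segment, Δv = aΔt and Δx = v₀Δt + ½aΔt²; chain segment to segment.
0–5 s: v starts 3 m/s; Δx = 3·5 + ½·-3·5² = -22.5 m; v ends -12 m/s.
5–7 s: v starts -12 m/s; Δx = -12·2 + ½·1·2² = -22 m; v ends -10 m/s.
7–10 s: v starts -10 m/s; Δx = -10·3 + ½·-9·3² = -70.5 m; v ends -37 m/s.
10–14 s: v starts -37 m/s; Δx = -37·4 + ½·6·4² = -100 m; v ends -13 m/s.
x(14) = 3 + Σ Δx = -212 m.

-212 m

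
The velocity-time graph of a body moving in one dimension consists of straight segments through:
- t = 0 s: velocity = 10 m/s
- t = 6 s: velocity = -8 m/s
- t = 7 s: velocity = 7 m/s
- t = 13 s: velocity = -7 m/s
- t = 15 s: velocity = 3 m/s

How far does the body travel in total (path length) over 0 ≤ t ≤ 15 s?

57.9 m

Total distance travelled is ∫|v| dt — sum the magnitudes of each area piece.
0–6 s: v = 0 at t = 10/3 s; triangle areas 50/3 + 32/3 = 82/3 m
6–7 s: v = 0 at t = 98/15 s; triangle areas 32/15 + 49/30 = 113/30 m
7–13 s: v = 0 at t = 10 s; triangle areas 10.5 + 10.5 = 21 m
13–15 s: v = 0 at t = 14.4 s; triangle areas 4.9 + 0.9 = 5.8 m
Total distance = 57.9 m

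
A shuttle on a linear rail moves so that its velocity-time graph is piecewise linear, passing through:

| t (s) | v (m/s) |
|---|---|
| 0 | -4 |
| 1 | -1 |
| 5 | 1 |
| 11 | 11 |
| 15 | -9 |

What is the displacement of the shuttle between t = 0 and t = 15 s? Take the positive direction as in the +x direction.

Displacement is the signed area under the v-t curve.
0–1 s: ½(-4 + -1)(1) = -2.5 m
1–5 s: ½(-1 + 1)(4) = 0 m
5–11 s: ½(1 + 11)(6) = 36 m
11–15 s: ½(11 + -9)(4) = 4 m
Net displacement = 37.5 m

37.5 m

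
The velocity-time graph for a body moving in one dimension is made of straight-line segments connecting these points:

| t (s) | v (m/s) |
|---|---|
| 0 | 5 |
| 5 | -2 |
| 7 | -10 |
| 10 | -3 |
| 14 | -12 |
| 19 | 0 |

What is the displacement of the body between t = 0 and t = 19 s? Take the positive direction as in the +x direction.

Displacement is the signed area under the v-t curve.
0–5 s: ½(5 + -2)(5) = 7.5 m
5–7 s: ½(-2 + -10)(2) = -12 m
7–10 s: ½(-10 + -3)(3) = -19.5 m
10–14 s: ½(-3 + -12)(4) = -30 m
14–19 s: ½(-12 + 0)(5) = -30 m
Net displacement = -84 m

-84 m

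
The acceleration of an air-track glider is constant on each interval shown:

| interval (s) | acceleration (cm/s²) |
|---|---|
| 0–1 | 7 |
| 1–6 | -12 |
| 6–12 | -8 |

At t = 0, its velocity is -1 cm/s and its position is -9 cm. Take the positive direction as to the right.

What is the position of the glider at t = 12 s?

-594.5 cm

On each constant-a segment, Δv = aΔt and Δx = v₀Δt + ½aΔt²; chain segment to segment.
0–1 s: v starts -1 cm/s; Δx = -1·1 + ½·7·1² = 2.5 cm; v ends 6 cm/s.
1–6 s: v starts 6 cm/s; Δx = 6·5 + ½·-12·5² = -120 cm; v ends -54 cm/s.
6–12 s: v starts -54 cm/s; Δx = -54·6 + ½·-8·6² = -468 cm; v ends -102 cm/s.
x(12) = -9 + Σ Δx = -594.5 cm.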